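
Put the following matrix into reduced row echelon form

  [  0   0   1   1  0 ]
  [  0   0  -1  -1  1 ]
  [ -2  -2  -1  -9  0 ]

ρ1 ↔ ρ3
  [ -2  -2  -1  -9  0 ]
  [  0   0  -1  -1  1 ]
  [  0   0   1   1  0 ]
ρ1 := -1/2·ρ1
  [ 1  1  1/2  9/2  0 ]
  [ 0  0   -1   -1  1 ]
  [ 0  0    1    1  0 ]
ρ2 := -1·ρ2
  [ 1  1  1/2  9/2   0 ]
  [ 0  0    1    1  -1 ]
  [ 0  0    1    1   0 ]
ρ3 := ρ3 − ρ2
  [ 1  1  1/2  9/2   0 ]
  [ 0  0    1    1  -1 ]
  [ 0  0    0    0   1 ]
ρ2 := ρ2 + ρ3
  [ 1  1  1/2  9/2  0 ]
  [ 0  0    1    1  0 ]
  [ 0  0    0    0  1 ]
ρ1 := ρ1 − 1/2·ρ2
  [ 1  1  0  4  0 ]
  [ 0  0  1  1  0 ]
  [ 0  0  0  0  1 ]

[[1, 1, 0, 4, 0], [0, 0, 1, 1, 0], [0, 0, 0, 0, 1]]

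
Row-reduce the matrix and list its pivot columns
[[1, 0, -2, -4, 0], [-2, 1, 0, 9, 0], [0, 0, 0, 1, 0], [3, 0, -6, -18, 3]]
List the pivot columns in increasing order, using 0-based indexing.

r2 := r2 + 2·r1
  [ 1  0  -2   -4  0 ]
  [ 0  1  -4    1  0 ]
  [ 0  0   0    1  0 ]
  [ 3  0  -6  -18  3 ]
r4 := r4 − 3·r1
  [ 1  0  -2  -4  0 ]
  [ 0  1  -4   1  0 ]
  [ 0  0   0   1  0 ]
  [ 0  0   0  -6  3 ]
r4 := r4 + 6·r3
  [ 1  0  -2  -4  0 ]
  [ 0  1  -4   1  0 ]
  [ 0  0   0   1  0 ]
  [ 0  0   0   0  3 ]
r4 := 1/3·r4
  [ 1  0  -2  -4  0 ]
  [ 0  1  -4   1  0 ]
  [ 0  0   0   1  0 ]
  [ 0  0   0   0  1 ]
r2 := r2 − r3
  [ 1  0  -2  -4  0 ]
  [ 0  1  -4   0  0 ]
  [ 0  0   0   1  0 ]
  [ 0  0   0   0  1 ]
r1 := r1 + 4·r3
  [ 1  0  -2  0  0 ]
  [ 0  1  -4  0  0 ]
  [ 0  0   0  1  0 ]
  [ 0  0   0  0  1 ]
Pivot columns are the columns containing a leading 1.

0, 1, 3, 4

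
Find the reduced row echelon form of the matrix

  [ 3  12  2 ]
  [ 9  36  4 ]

[[1, 4, 0], [0, 0, 1]]

r1 -> 1/3·r1
  [ 1   4  2/3 ]
  [ 9  36    4 ]
r2 -> r2 − 9·r1
  [ 1  4  2/3 ]
  [ 0  0   -2 ]
r2 -> -1/2·r2
  [ 1  4  2/3 ]
  [ 0  0    1 ]
r1 -> r1 − 2/3·r2
  [ 1  4  0 ]
  [ 0  0  1 ]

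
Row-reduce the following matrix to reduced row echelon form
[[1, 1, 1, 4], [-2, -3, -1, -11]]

Add 2 times r1 to r2.
  [ 1   1  1   4 ]
  [ 0  -1  1  -3 ]
Multiply r2 by -1.
  [ 1  1   1  4 ]
  [ 0  1  -1  3 ]
Subtract r2 from r1.
  [ 1  0   2  1 ]
  [ 0  1  -1  3 ]

[[1, 0, 2, 1], [0, 1, -1, 3]]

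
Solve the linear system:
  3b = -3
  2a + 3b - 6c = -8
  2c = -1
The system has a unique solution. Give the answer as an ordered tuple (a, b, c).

Form the augmented matrix and row-reduce:
  [ 0  3   0  |  -3 ]
  [ 2  3  -6  |  -8 ]
  [ 0  0   2  |  -1 ]
R1 <-> R2
  [ 2  3  -6  |  -8 ]
  [ 0  3   0  |  -3 ]
  [ 0  0   2  |  -1 ]
R1 := 1/2·R1
  [ 1  3/2  -3  |  -4 ]
  [ 0    3   0  |  -3 ]
  [ 0    0   2  |  -1 ]
R2 := 1/3·R2
  [ 1  3/2  -3  |  -4 ]
  [ 0    1   0  |  -1 ]
  [ 0    0   2  |  -1 ]
R3 := 1/2·R3
  [ 1  3/2  -3  |    -4 ]
  [ 0    1   0  |    -1 ]
  [ 0    0   1  |  -1/2 ]
R1 := R1 + 3·R3
  [ 1  3/2  0  |  -11/2 ]
  [ 0    1  0  |     -1 ]
  [ 0    0  1  |   -1/2 ]
R1 := R1 − 3/2·R2
  [ 1  0  0  |    -4 ]
  [ 0  1  0  |    -1 ]
  [ 0  0  1  |  -1/2 ]
Reading off the last column: a = -4, b = -1, c = -1/2.

(-4, -1, -1/2)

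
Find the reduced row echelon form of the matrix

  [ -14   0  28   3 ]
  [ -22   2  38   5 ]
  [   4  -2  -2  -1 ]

r1 ← -1/14·r1
  [   1   0  -2  -3/14 ]
  [ -22   2  38      5 ]
  [   4  -2  -2     -1 ]
r2 ← r2 + 22·r1
  [ 1   0  -2  -3/14 ]
  [ 0   2  -6    2/7 ]
  [ 4  -2  -2     -1 ]
r3 ← r3 − 4·r1
  [ 1   0  -2  -3/14 ]
  [ 0   2  -6    2/7 ]
  [ 0  -2   6   -1/7 ]
r2 ← 1/2·r2
  [ 1   0  -2  -3/14 ]
  [ 0   1  -3    1/7 ]
  [ 0  -2   6   -1/7 ]
r3 ← r3 + 2·r2
  [ 1  0  -2  -3/14 ]
  [ 0  1  -3    1/7 ]
  [ 0  0   0    1/7 ]
r3 ← 7·r3
  [ 1  0  -2  -3/14 ]
  [ 0  1  -3    1/7 ]
  [ 0  0   0      1 ]
r2 ← r2 − 1/7·r3
  [ 1  0  -2  -3/14 ]
  [ 0  1  -3      0 ]
  [ 0  0   0      1 ]
r1 ← r1 + 3/14·r3
  [ 1  0  -2  0 ]
  [ 0  1  -3  0 ]
  [ 0  0   0  1 ]

[[1, 0, -2, 0], [0, 1, -3, 0], [0, 0, 0, 1]]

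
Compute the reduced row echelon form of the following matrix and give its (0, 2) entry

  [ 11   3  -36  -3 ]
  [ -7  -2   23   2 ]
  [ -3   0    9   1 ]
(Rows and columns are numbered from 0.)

Multiply r1 by 1/11.
Add 7 times r1 to r2.
Add 3 times r1 to r3.
Multiply r2 by -11.
Subtract 9/11 times r2 from r3.
Add r3 to r2.
Add 3/11 times r3 to r1.
Subtract 3/11 times r2 from r1.

-3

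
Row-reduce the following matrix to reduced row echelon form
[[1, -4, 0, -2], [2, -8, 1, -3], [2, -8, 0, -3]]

R2 := R2 − 2·R1
  [ 1  -4  0  -2 ]
  [ 0   0  1   1 ]
  [ 2  -8  0  -3 ]
R3 := R3 − 2·R1
  [ 1  -4  0  -2 ]
  [ 0   0  1   1 ]
  [ 0   0  0   1 ]
R2 := R2 − R3
  [ 1  -4  0  -2 ]
  [ 0   0  1   0 ]
  [ 0   0  0   1 ]
R1 := R1 + 2·R3
  [ 1  -4  0  0 ]
  [ 0   0  1  0 ]
  [ 0   0  0  1 ]

[[1, -4, 0, 0], [0, 0, 1, 0], [0, 0, 0, 1]]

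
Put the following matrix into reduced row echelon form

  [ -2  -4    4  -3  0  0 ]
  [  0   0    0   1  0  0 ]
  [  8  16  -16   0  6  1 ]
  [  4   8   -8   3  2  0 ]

[[1, 2, -2, 0, 0, 0], [0, 0, 0, 1, 0, 0], [0, 0, 0, 0, 1, 0], [0, 0, 0, 0, 0, 1]]

r1 → -1/2·r1
  [ 1   2   -2  3/2  0  0 ]
  [ 0   0    0    1  0  0 ]
  [ 8  16  -16    0  6  1 ]
  [ 4   8   -8    3  2  0 ]
r3 → r3 − 8·r1
  [ 1  2  -2  3/2  0  0 ]
  [ 0  0   0    1  0  0 ]
  [ 0  0   0  -12  6  1 ]
  [ 4  8  -8    3  2  0 ]
r4 → r4 − 4·r1
  [ 1  2  -2  3/2  0  0 ]
  [ 0  0   0    1  0  0 ]
  [ 0  0   0  -12  6  1 ]
  [ 0  0   0   -3  2  0 ]
r3 → r3 + 12·r2
  [ 1  2  -2  3/2  0  0 ]
  [ 0  0   0    1  0  0 ]
  [ 0  0   0    0  6  1 ]
  [ 0  0   0   -3  2  0 ]
r4 → r4 + 3·r2
  [ 1  2  -2  3/2  0  0 ]
  [ 0  0   0    1  0  0 ]
  [ 0  0   0    0  6  1 ]
  [ 0  0   0    0  2  0 ]
r3 → 1/6·r3
  [ 1  2  -2  3/2  0    0 ]
  [ 0  0   0    1  0    0 ]
  [ 0  0   0    0  1  1/6 ]
  [ 0  0   0    0  2    0 ]
r4 → r4 − 2·r3
  [ 1  2  -2  3/2  0     0 ]
  [ 0  0   0    1  0     0 ]
  [ 0  0   0    0  1   1/6 ]
  [ 0  0   0    0  0  -1/3 ]
r4 → -3·r4
  [ 1  2  -2  3/2  0    0 ]
  [ 0  0   0    1  0    0 ]
  [ 0  0   0    0  1  1/6 ]
  [ 0  0   0    0  0    1 ]
r3 → r3 − 1/6·r4
  [ 1  2  -2  3/2  0  0 ]
  [ 0  0   0    1  0  0 ]
  [ 0  0   0    0  1  0 ]
  [ 0  0   0    0  0  1 ]
r1 → r1 − 3/2·r2
  [ 1  2  -2  0  0  0 ]
  [ 0  0   0  1  0  0 ]
  [ 0  0   0  0  1  0 ]
  [ 0  0   0  0  0  1 ]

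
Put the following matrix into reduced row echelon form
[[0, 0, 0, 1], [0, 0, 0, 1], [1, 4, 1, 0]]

Swap R1 and R3.
  [ 1  4  1  0 ]
  [ 0  0  0  1 ]
  [ 0  0  0  1 ]
Subtract R2 from R3.
  [ 1  4  1  0 ]
  [ 0  0  0  1 ]
  [ 0  0  0  0 ]

[[1, 4, 1, 0], [0, 0, 0, 1], [0, 0, 0, 0]]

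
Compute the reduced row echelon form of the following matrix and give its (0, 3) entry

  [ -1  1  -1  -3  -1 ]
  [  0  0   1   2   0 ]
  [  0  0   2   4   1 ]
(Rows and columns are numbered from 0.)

r1 → -1·r1
  [ 1  -1  1  3  1 ]
  [ 0   0  1  2  0 ]
  [ 0   0  2  4  1 ]
r3 → r3 − 2·r2
  [ 1  -1  1  3  1 ]
  [ 0   0  1  2  0 ]
  [ 0   0  0  0  1 ]
r1 → r1 − r3
  [ 1  -1  1  3  0 ]
  [ 0   0  1  2  0 ]
  [ 0   0  0  0  1 ]
r1 → r1 − r2
  [ 1  -1  0  1  0 ]
  [ 0   0  1  2  0 ]
  [ 0   0  0  0  1 ]

1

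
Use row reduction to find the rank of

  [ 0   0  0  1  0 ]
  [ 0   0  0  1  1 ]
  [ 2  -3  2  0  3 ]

Swap ρ1 and ρ3.
  [ 2  -3  2  0  3 ]
  [ 0   0  0  1  1 ]
  [ 0   0  0  1  0 ]
Multiply ρ1 by 1/2.
  [ 1  -3/2  1  0  3/2 ]
  [ 0     0  0  1    1 ]
  [ 0     0  0  1    0 ]
Subtract ρ2 from ρ3.
  [ 1  -3/2  1  0  3/2 ]
  [ 0     0  0  1    1 ]
  [ 0     0  0  0   -1 ]
Multiply ρ3 by -1.
  [ 1  -3/2  1  0  3/2 ]
  [ 0     0  0  1    1 ]
  [ 0     0  0  0    1 ]
Subtract ρ3 from ρ2.
  [ 1  -3/2  1  0  3/2 ]
  [ 0     0  0  1    0 ]
  [ 0     0  0  0    1 ]
Subtract 3/2 times ρ3 from ρ1.
  [ 1  -3/2  1  0  0 ]
  [ 0     0  0  1  0 ]
  [ 0     0  0  0  1 ]
The reduced form has 3 nonzero rows.

rank = 3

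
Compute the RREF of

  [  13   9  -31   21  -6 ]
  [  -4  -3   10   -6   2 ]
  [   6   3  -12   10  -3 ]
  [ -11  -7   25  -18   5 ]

ρ1 → 1/13·ρ1
  [   1  9/13  -31/13  21/13  -6/13 ]
  [  -4    -3      10     -6      2 ]
  [   6     3     -12     10     -3 ]
  [ -11    -7      25    -18      5 ]
ρ2 → ρ2 + 4·ρ1
  [   1   9/13  -31/13  21/13  -6/13 ]
  [   0  -3/13    6/13   6/13   2/13 ]
  [   6      3     -12     10     -3 ]
  [ -11     -7      25    -18      5 ]
ρ3 → ρ3 − 6·ρ1
  [   1    9/13  -31/13  21/13  -6/13 ]
  [   0   -3/13    6/13   6/13   2/13 ]
  [   0  -15/13   30/13   4/13  -3/13 ]
  [ -11      -7      25    -18      5 ]
ρ4 → ρ4 + 11·ρ1
  [ 1    9/13  -31/13  21/13  -6/13 ]
  [ 0   -3/13    6/13   6/13   2/13 ]
  [ 0  -15/13   30/13   4/13  -3/13 ]
  [ 0    8/13  -16/13  -3/13  -1/13 ]
ρ2 → -13/3·ρ2
  [ 1    9/13  -31/13  21/13  -6/13 ]
  [ 0       1      -2     -2   -2/3 ]
  [ 0  -15/13   30/13   4/13  -3/13 ]
  [ 0    8/13  -16/13  -3/13  -1/13 ]
ρ3 → ρ3 + 15/13·ρ2
  [ 1  9/13  -31/13  21/13  -6/13 ]
  [ 0     1      -2     -2   -2/3 ]
  [ 0     0       0     -2     -1 ]
  [ 0  8/13  -16/13  -3/13  -1/13 ]
ρ4 → ρ4 − 8/13·ρ2
  [ 1  9/13  -31/13  21/13  -6/13 ]
  [ 0     1      -2     -2   -2/3 ]
  [ 0     0       0     -2     -1 ]
  [ 0     0       0      1    1/3 ]
ρ3 → -1/2·ρ3
  [ 1  9/13  -31/13  21/13  -6/13 ]
  [ 0     1      -2     -2   -2/3 ]
  [ 0     0       0      1    1/2 ]
  [ 0     0       0      1    1/3 ]
ρ4 → ρ4 − ρ3
  [ 1  9/13  -31/13  21/13  -6/13 ]
  [ 0     1      -2     -2   -2/3 ]
  [ 0     0       0      1    1/2 ]
  [ 0     0       0      0   -1/6 ]
ρ4 → -6·ρ4
  [ 1  9/13  -31/13  21/13  -6/13 ]
  [ 0     1      -2     -2   -2/3 ]
  [ 0     0       0      1    1/2 ]
  [ 0     0       0      0      1 ]
ρ3 → ρ3 − 1/2·ρ4
  [ 1  9/13  -31/13  21/13  -6/13 ]
  [ 0     1      -2     -2   -2/3 ]
  [ 0     0       0      1      0 ]
  [ 0     0       0      0      1 ]
ρ2 → ρ2 + 2/3·ρ4
  [ 1  9/13  -31/13  21/13  -6/13 ]
  [ 0     1      -2     -2      0 ]
  [ 0     0       0      1      0 ]
  [ 0     0       0      0      1 ]
ρ1 → ρ1 + 6/13·ρ4
  [ 1  9/13  -31/13  21/13  0 ]
  [ 0     1      -2     -2  0 ]
  [ 0     0       0      1  0 ]
  [ 0     0       0      0  1 ]
ρ2 → ρ2 + 2·ρ3
  [ 1  9/13  -31/13  21/13  0 ]
  [ 0     1      -2      0  0 ]
  [ 0     0       0      1  0 ]
  [ 0     0       0      0  1 ]
ρ1 → ρ1 − 21/13·ρ3
  [ 1  9/13  -31/13  0  0 ]
  [ 0     1      -2  0  0 ]
  [ 0     0       0  1  0 ]
  [ 0     0       0  0  1 ]
ρ1 → ρ1 − 9/13·ρ2
  [ 1  0  -1  0  0 ]
  [ 0  1  -2  0  0 ]
  [ 0  0   0  1  0 ]
  [ 0  0   0  0  1 ]

[[1, 0, -1, 0, 0], [0, 1, -2, 0, 0], [0, 0, 0, 1, 0], [0, 0, 0, 0, 1]]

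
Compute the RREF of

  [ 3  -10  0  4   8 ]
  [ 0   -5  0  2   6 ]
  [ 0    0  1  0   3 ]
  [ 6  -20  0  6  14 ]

ρ1 ← 1/3·ρ1
  [ 1  -10/3  0  4/3  8/3 ]
  [ 0     -5  0    2    6 ]
  [ 0      0  1    0    3 ]
  [ 6    -20  0    6   14 ]
ρ4 ← ρ4 − 6·ρ1
  [ 1  -10/3  0  4/3  8/3 ]
  [ 0     -5  0    2    6 ]
  [ 0      0  1    0    3 ]
  [ 0      0  0   -2   -2 ]
ρ2 ← -1/5·ρ2
  [ 1  -10/3  0   4/3   8/3 ]
  [ 0      1  0  -2/5  -6/5 ]
  [ 0      0  1     0     3 ]
  [ 0      0  0    -2    -2 ]
ρ4 ← -1/2·ρ4
  [ 1  -10/3  0   4/3   8/3 ]
  [ 0      1  0  -2/5  -6/5 ]
  [ 0      0  1     0     3 ]
  [ 0      0  0     1     1 ]
ρ2 ← ρ2 + 2/5·ρ4
  [ 1  -10/3  0  4/3   8/3 ]
  [ 0      1  0    0  -4/5 ]
  [ 0      0  1    0     3 ]
  [ 0      0  0    1     1 ]
ρ1 ← ρ1 − 4/3·ρ4
  [ 1  -10/3  0  0   4/3 ]
  [ 0      1  0  0  -4/5 ]
  [ 0      0  1  0     3 ]
  [ 0      0  0  1     1 ]
ρ1 ← ρ1 + 10/3·ρ2
  [ 1  0  0  0  -4/3 ]
  [ 0  1  0  0  -4/5 ]
  [ 0  0  1  0     3 ]
  [ 0  0  0  1     1 ]

[[1, 0, 0, 0, -4/3], [0, 1, 0, 0, -4/5], [0, 0, 1, 0, 3], [0, 0, 0, 1, 1]]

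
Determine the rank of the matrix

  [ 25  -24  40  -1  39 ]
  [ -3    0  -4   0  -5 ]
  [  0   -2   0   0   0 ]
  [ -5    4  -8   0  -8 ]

rank = 4

R1 -> 1/25·R1
R2 -> R2 + 3·R1
R4 -> R4 + 5·R1
R2 -> -25/72·R2
R3 -> R3 + 2·R2
R4 -> R4 + 4/5·R2
R3 -> -9/5·R3
R4 -> R4 + 2/9·R3
R4 -> -5·R4
R3 -> R3 + 3/20·R4
R2 -> R2 − 1/24·R4
R1 -> R1 + 1/25·R4
R2 -> R2 + 5/18·R3
R1 -> R1 − 8/5·R3
R1 -> R1 + 24/25·R2
The reduced form has 4 nonzero rows.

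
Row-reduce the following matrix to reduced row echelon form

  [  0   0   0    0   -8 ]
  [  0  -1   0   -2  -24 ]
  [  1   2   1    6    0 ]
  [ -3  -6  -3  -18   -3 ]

[[1, 0, 1, 2, 0], [0, 1, 0, 2, 0], [0, 0, 0, 0, 1], [0, 0, 0, 0, 0]]

r1 ↔ r3
r4 -> r4 + 3·r1
r2 -> -1·r2
r3 -> -1/8·r3
r4 -> r4 + 3·r3
r2 -> r2 − 24·r3
r1 -> r1 − 2·r2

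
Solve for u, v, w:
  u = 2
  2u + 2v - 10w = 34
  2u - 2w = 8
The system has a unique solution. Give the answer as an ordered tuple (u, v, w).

(2, 5, -2)

Form the augmented matrix and row-reduce:
  [ 1  0    0  |   2 ]
  [ 2  2  -10  |  34 ]
  [ 2  0   -2  |   8 ]
R2 := R2 − 2·R1
  [ 1  0    0  |   2 ]
  [ 0  2  -10  |  30 ]
  [ 2  0   -2  |   8 ]
R3 := R3 − 2·R1
  [ 1  0    0  |   2 ]
  [ 0  2  -10  |  30 ]
  [ 0  0   -2  |   4 ]
R2 := 1/2·R2
  [ 1  0   0  |   2 ]
  [ 0  1  -5  |  15 ]
  [ 0  0  -2  |   4 ]
R3 := -1/2·R3
  [ 1  0   0  |   2 ]
  [ 0  1  -5  |  15 ]
  [ 0  0   1  |  -2 ]
R2 := R2 + 5·R3
  [ 1  0  0  |   2 ]
  [ 0  1  0  |   5 ]
  [ 0  0  1  |  -2 ]
Reading off the last column: u = 2, v = 5, w = -2.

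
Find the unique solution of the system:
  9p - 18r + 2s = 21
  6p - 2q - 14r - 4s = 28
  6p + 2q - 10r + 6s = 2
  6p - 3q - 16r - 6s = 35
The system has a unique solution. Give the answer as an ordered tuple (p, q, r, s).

(-1, 3, -2, -3)

Form the augmented matrix and row-reduce:
  [ 9   0  -18   2  |  21 ]
  [ 6  -2  -14  -4  |  28 ]
  [ 6   2  -10   6  |   2 ]
  [ 6  -3  -16  -6  |  35 ]
r1 ← 1/9·r1
r2 ← r2 − 6·r1
r3 ← r3 − 6·r1
r4 ← r4 − 6·r1
r2 ← -1/2·r2
r3 ← r3 − 2·r2
r4 ← r4 + 3·r2
r3 <-> r4
r3 ← -1·r3
r4 ← -3/2·r4
r3 ← r3 + 2/3·r4
r2 ← r2 − 8/3·r4
r1 ← r1 − 2/9·r4
r2 ← r2 − r3
r1 ← r1 + 2·r3
Reading off the last column: p = -1, q = 3, r = -2, s = -3.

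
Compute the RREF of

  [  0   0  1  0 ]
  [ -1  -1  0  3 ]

ρ1 <=> ρ2
  [ -1  -1  0  3 ]
  [  0   0  1  0 ]
ρ1 → -1·ρ1
  [ 1  1  0  -3 ]
  [ 0  0  1   0 ]

[[1, 1, 0, -3], [0, 0, 1, 0]]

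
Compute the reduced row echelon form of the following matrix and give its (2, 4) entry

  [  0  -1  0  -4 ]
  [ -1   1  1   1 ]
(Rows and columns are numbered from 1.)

4

ρ1 <-> ρ2
  [ -1   1  1   1 ]
  [  0  -1  0  -4 ]
ρ1 -> -1·ρ1
  [ 1  -1  -1  -1 ]
  [ 0  -1   0  -4 ]
ρ2 -> -1·ρ2
  [ 1  -1  -1  -1 ]
  [ 0   1   0   4 ]
ρ1 -> ρ1 + ρ2
  [ 1  0  -1  3 ]
  [ 0  1   0  4 ]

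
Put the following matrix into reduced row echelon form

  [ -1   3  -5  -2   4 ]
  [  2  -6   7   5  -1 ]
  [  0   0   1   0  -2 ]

[[1, -3, 0, 0, 4], [0, 0, 1, 0, -2], [0, 0, 0, 1, 1]]

Multiply R1 by -1.
  [ 1  -3  5  2  -4 ]
  [ 2  -6  7  5  -1 ]
  [ 0   0  1  0  -2 ]
Subtract 2 times R1 from R2.
  [ 1  -3   5  2  -4 ]
  [ 0   0  -3  1   7 ]
  [ 0   0   1  0  -2 ]
Multiply R2 by -1/3.
  [ 1  -3  5     2    -4 ]
  [ 0   0  1  -1/3  -7/3 ]
  [ 0   0  1     0    -2 ]
Subtract R2 from R3.
  [ 1  -3  5     2    -4 ]
  [ 0   0  1  -1/3  -7/3 ]
  [ 0   0  0   1/3   1/3 ]
Multiply R3 by 3.
  [ 1  -3  5     2    -4 ]
  [ 0   0  1  -1/3  -7/3 ]
  [ 0   0  0     1     1 ]
Add 1/3 times R3 to R2.
  [ 1  -3  5  2  -4 ]
  [ 0   0  1  0  -2 ]
  [ 0   0  0  1   1 ]
Subtract 2 times R3 from R1.
  [ 1  -3  5  0  -6 ]
  [ 0   0  1  0  -2 ]
  [ 0   0  0  1   1 ]
Subtract 5 times R2 from R1.
  [ 1  -3  0  0   4 ]
  [ 0   0  1  0  -2 ]
  [ 0   0  0  1   1 ]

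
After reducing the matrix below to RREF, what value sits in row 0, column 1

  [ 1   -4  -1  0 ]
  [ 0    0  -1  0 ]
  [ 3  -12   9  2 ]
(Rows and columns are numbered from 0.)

-4

ρ3 -> ρ3 − 3·ρ1
  [ 1  -4  -1  0 ]
  [ 0   0  -1  0 ]
  [ 0   0  12  2 ]
ρ2 -> -1·ρ2
  [ 1  -4  -1  0 ]
  [ 0   0   1  0 ]
  [ 0   0  12  2 ]
ρ3 -> ρ3 − 12·ρ2
  [ 1  -4  -1  0 ]
  [ 0   0   1  0 ]
  [ 0   0   0  2 ]
ρ3 -> 1/2·ρ3
  [ 1  -4  -1  0 ]
  [ 0   0   1  0 ]
  [ 0   0   0  1 ]
ρ1 -> ρ1 + ρ2
  [ 1  -4  0  0 ]
  [ 0   0  1  0 ]
  [ 0   0  0  1 ]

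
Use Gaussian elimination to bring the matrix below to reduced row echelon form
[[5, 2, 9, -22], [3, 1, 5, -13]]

ρ1 -> 1/5·ρ1
  [ 1  2/5  9/5  -22/5 ]
  [ 3    1    5    -13 ]
ρ2 -> ρ2 − 3·ρ1
  [ 1   2/5   9/5  -22/5 ]
  [ 0  -1/5  -2/5    1/5 ]
ρ2 -> -5·ρ2
  [ 1  2/5  9/5  -22/5 ]
  [ 0    1    2     -1 ]
ρ1 -> ρ1 − 2/5·ρ2
  [ 1  0  1  -4 ]
  [ 0  1  2  -1 ]

[[1, 0, 1, -4], [0, 1, 2, -1]]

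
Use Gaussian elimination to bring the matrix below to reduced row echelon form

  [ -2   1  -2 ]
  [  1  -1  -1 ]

R1 -> -1/2·R1
  [ 1  -1/2   1 ]
  [ 1    -1  -1 ]
R2 -> R2 − R1
  [ 1  -1/2   1 ]
  [ 0  -1/2  -2 ]
R2 -> -2·R2
  [ 1  -1/2  1 ]
  [ 0     1  4 ]
R1 -> R1 + 1/2·R2
  [ 1  0  3 ]
  [ 0  1  4 ]

[[1, 0, 3], [0, 1, 4]]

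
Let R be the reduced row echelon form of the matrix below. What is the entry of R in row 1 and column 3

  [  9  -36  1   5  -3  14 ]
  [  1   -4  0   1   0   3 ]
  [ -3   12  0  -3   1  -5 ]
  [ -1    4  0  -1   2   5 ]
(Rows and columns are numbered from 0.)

R1 -> 1/9·R1
  [  1  -4  1/9  5/9  -1/3  14/9 ]
  [  1  -4    0    1     0     3 ]
  [ -3  12    0   -3     1    -5 ]
  [ -1   4    0   -1     2     5 ]
R2 -> R2 − R1
  [  1  -4   1/9  5/9  -1/3  14/9 ]
  [  0   0  -1/9  4/9   1/3  13/9 ]
  [ -3  12     0   -3     1    -5 ]
  [ -1   4     0   -1     2     5 ]
R3 -> R3 + 3·R1
  [  1  -4   1/9   5/9  -1/3  14/9 ]
  [  0   0  -1/9   4/9   1/3  13/9 ]
  [  0   0   1/3  -4/3     0  -1/3 ]
  [ -1   4     0    -1     2     5 ]
R4 -> R4 + R1
  [ 1  -4   1/9   5/9  -1/3  14/9 ]
  [ 0   0  -1/9   4/9   1/3  13/9 ]
  [ 0   0   1/3  -4/3     0  -1/3 ]
  [ 0   0   1/9  -4/9   5/3  59/9 ]
R2 -> -9·R2
  [ 1  -4  1/9   5/9  -1/3  14/9 ]
  [ 0   0    1    -4    -3   -13 ]
  [ 0   0  1/3  -4/3     0  -1/3 ]
  [ 0   0  1/9  -4/9   5/3  59/9 ]
R3 -> R3 − 1/3·R2
  [ 1  -4  1/9   5/9  -1/3  14/9 ]
  [ 0   0    1    -4    -3   -13 ]
  [ 0   0    0     0     1     4 ]
  [ 0   0  1/9  -4/9   5/3  59/9 ]
R4 -> R4 − 1/9·R2
  [ 1  -4  1/9  5/9  -1/3  14/9 ]
  [ 0   0    1   -4    -3   -13 ]
  [ 0   0    0    0     1     4 ]
  [ 0   0    0    0     2     8 ]
R4 -> R4 − 2·R3
  [ 1  -4  1/9  5/9  -1/3  14/9 ]
  [ 0   0    1   -4    -3   -13 ]
  [ 0   0    0    0     1     4 ]
  [ 0   0    0    0     0     0 ]
R2 -> R2 + 3·R3
  [ 1  -4  1/9  5/9  -1/3  14/9 ]
  [ 0   0    1   -4     0    -1 ]
  [ 0   0    0    0     1     4 ]
  [ 0   0    0    0     0     0 ]
R1 -> R1 + 1/3·R3
  [ 1  -4  1/9  5/9  0  26/9 ]
  [ 0   0    1   -4  0    -1 ]
  [ 0   0    0    0  1     4 ]
  [ 0   0    0    0  0     0 ]
R1 -> R1 − 1/9·R2
  [ 1  -4  0   1  0   3 ]
  [ 0   0  1  -4  0  -1 ]
  [ 0   0  0   0  1   4 ]
  [ 0   0  0   0  0   0 ]

-4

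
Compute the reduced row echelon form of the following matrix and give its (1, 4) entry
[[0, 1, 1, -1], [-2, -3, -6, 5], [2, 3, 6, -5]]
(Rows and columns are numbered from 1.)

ρ1 <=> ρ2
  [ -2  -3  -6   5 ]
  [  0   1   1  -1 ]
  [  2   3   6  -5 ]
ρ1 → -1/2·ρ1
  [ 1  3/2  3  -5/2 ]
  [ 0    1  1    -1 ]
  [ 2    3  6    -5 ]
ρ3 → ρ3 − 2·ρ1
  [ 1  3/2  3  -5/2 ]
  [ 0    1  1    -1 ]
  [ 0    0  0     0 ]
ρ1 → ρ1 − 3/2·ρ2
  [ 1  0  3/2  -1 ]
  [ 0  1    1  -1 ]
  [ 0  0    0   0 ]

-1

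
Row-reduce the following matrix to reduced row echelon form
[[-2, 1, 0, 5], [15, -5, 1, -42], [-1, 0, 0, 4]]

Multiply r1 by -1/2.
  [  1  -1/2  0  -5/2 ]
  [ 15    -5  1   -42 ]
  [ -1     0  0     4 ]
Subtract 15 times r1 from r2.
  [  1  -1/2  0  -5/2 ]
  [  0   5/2  1  -9/2 ]
  [ -1     0  0     4 ]
Add r1 to r3.
  [ 1  -1/2  0  -5/2 ]
  [ 0   5/2  1  -9/2 ]
  [ 0  -1/2  0   3/2 ]
Multiply r2 by 2/5.
  [ 1  -1/2    0  -5/2 ]
  [ 0     1  2/5  -9/5 ]
  [ 0  -1/2    0   3/2 ]
Add 1/2 times r2 to r3.
  [ 1  -1/2    0  -5/2 ]
  [ 0     1  2/5  -9/5 ]
  [ 0     0  1/5   3/5 ]
Multiply r3 by 5.
  [ 1  -1/2    0  -5/2 ]
  [ 0     1  2/5  -9/5 ]
  [ 0     0    1     3 ]
Subtract 2/5 times r3 from r2.
  [ 1  -1/2  0  -5/2 ]
  [ 0     1  0    -3 ]
  [ 0     0  1     3 ]
Add 1/2 times r2 to r1.
  [ 1  0  0  -4 ]
  [ 0  1  0  -3 ]
  [ 0  0  1   3 ]

[[1, 0, 0, -4], [0, 1, 0, -3], [0, 0, 1, 3]]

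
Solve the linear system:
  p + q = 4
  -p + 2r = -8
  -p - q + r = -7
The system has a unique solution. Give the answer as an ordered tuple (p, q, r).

Form the augmented matrix and row-reduce:
  [  1   1  0  |   4 ]
  [ -1   0  2  |  -8 ]
  [ -1  -1  1  |  -7 ]
R2 := R2 + R1
  [  1   1  0  |   4 ]
  [  0   1  2  |  -4 ]
  [ -1  -1  1  |  -7 ]
R3 := R3 + R1
  [ 1  1  0  |   4 ]
  [ 0  1  2  |  -4 ]
  [ 0  0  1  |  -3 ]
R2 := R2 − 2·R3
  [ 1  1  0  |   4 ]
  [ 0  1  0  |   2 ]
  [ 0  0  1  |  -3 ]
R1 := R1 − R2
  [ 1  0  0  |   2 ]
  [ 0  1  0  |   2 ]
  [ 0  0  1  |  -3 ]
Reading off the last column: p = 2, q = 2, r = -3.

(2, 2, -3)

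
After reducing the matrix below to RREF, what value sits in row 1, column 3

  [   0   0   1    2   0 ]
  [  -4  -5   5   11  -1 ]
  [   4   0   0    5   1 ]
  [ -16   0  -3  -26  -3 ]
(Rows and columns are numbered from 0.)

r1 ↔ r2
  [  -4  -5   5   11  -1 ]
  [   0   0   1    2   0 ]
  [   4   0   0    5   1 ]
  [ -16   0  -3  -26  -3 ]
r1 ← -1/4·r1
  [   1  5/4  -5/4  -11/4  1/4 ]
  [   0    0     1      2    0 ]
  [   4    0     0      5    1 ]
  [ -16    0    -3    -26   -3 ]
r3 ← r3 − 4·r1
  [   1  5/4  -5/4  -11/4  1/4 ]
  [   0    0     1      2    0 ]
  [   0   -5     5     16    0 ]
  [ -16    0    -3    -26   -3 ]
r4 ← r4 + 16·r1
  [ 1  5/4  -5/4  -11/4  1/4 ]
  [ 0    0     1      2    0 ]
  [ 0   -5     5     16    0 ]
  [ 0   20   -23    -70    1 ]
r2 ↔ r3
  [ 1  5/4  -5/4  -11/4  1/4 ]
  [ 0   -5     5     16    0 ]
  [ 0    0     1      2    0 ]
  [ 0   20   -23    -70    1 ]
r2 ← -1/5·r2
  [ 1  5/4  -5/4  -11/4  1/4 ]
  [ 0    1    -1  -16/5    0 ]
  [ 0    0     1      2    0 ]
  [ 0   20   -23    -70    1 ]
r4 ← r4 − 20·r2
  [ 1  5/4  -5/4  -11/4  1/4 ]
  [ 0    1    -1  -16/5    0 ]
  [ 0    0     1      2    0 ]
  [ 0    0    -3     -6    1 ]
r4 ← r4 + 3·r3
  [ 1  5/4  -5/4  -11/4  1/4 ]
  [ 0    1    -1  -16/5    0 ]
  [ 0    0     1      2    0 ]
  [ 0    0     0      0    1 ]
r1 ← r1 − 1/4·r4
  [ 1  5/4  -5/4  -11/4  0 ]
  [ 0    1    -1  -16/5  0 ]
  [ 0    0     1      2  0 ]
  [ 0    0     0      0  1 ]
r2 ← r2 + r3
  [ 1  5/4  -5/4  -11/4  0 ]
  [ 0    1     0   -6/5  0 ]
  [ 0    0     1      2  0 ]
  [ 0    0     0      0  1 ]
r1 ← r1 + 5/4·r3
  [ 1  5/4  0  -1/4  0 ]
  [ 0    1  0  -6/5  0 ]
  [ 0    0  1     2  0 ]
  [ 0    0  0     0  1 ]
r1 ← r1 − 5/4·r2
  [ 1  0  0   5/4  0 ]
  [ 0  1  0  -6/5  0 ]
  [ 0  0  1     2  0 ]
  [ 0  0  0     0  1 ]

-6/5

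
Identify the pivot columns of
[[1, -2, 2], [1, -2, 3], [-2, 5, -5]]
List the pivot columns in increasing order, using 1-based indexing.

1, 2, 3

R2 ← R2 − R1
  [  1  -2   2 ]
  [  0   0   1 ]
  [ -2   5  -5 ]
R3 ← R3 + 2·R1
  [ 1  -2   2 ]
  [ 0   0   1 ]
  [ 0   1  -1 ]
R2 ↔ R3
  [ 1  -2   2 ]
  [ 0   1  -1 ]
  [ 0   0   1 ]
R2 ← R2 + R3
  [ 1  -2  2 ]
  [ 0   1  0 ]
  [ 0   0  1 ]
R1 ← R1 − 2·R3
  [ 1  -2  0 ]
  [ 0   1  0 ]
  [ 0   0  1 ]
R1 ← R1 + 2·R2
  [ 1  0  0 ]
  [ 0  1  0 ]
  [ 0  0  1 ]
Pivot columns are the columns containing a leading 1.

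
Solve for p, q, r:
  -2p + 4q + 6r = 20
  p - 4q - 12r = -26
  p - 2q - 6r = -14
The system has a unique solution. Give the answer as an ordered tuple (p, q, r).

(-2, 2, 4/3)

Form the augmented matrix and row-reduce:
  [ -2   4    6  |   20 ]
  [  1  -4  -12  |  -26 ]
  [  1  -2   -6  |  -14 ]
R1 ← -1/2·R1
  [ 1  -2   -3  |  -10 ]
  [ 1  -4  -12  |  -26 ]
  [ 1  -2   -6  |  -14 ]
R2 ← R2 − R1
  [ 1  -2  -3  |  -10 ]
  [ 0  -2  -9  |  -16 ]
  [ 1  -2  -6  |  -14 ]
R3 ← R3 − R1
  [ 1  -2  -3  |  -10 ]
  [ 0  -2  -9  |  -16 ]
  [ 0   0  -3  |   -4 ]
R2 ← -1/2·R2
  [ 1  -2   -3  |  -10 ]
  [ 0   1  9/2  |    8 ]
  [ 0   0   -3  |   -4 ]
R3 ← -1/3·R3
  [ 1  -2   -3  |  -10 ]
  [ 0   1  9/2  |    8 ]
  [ 0   0    1  |  4/3 ]
R2 ← R2 − 9/2·R3
  [ 1  -2  -3  |  -10 ]
  [ 0   1   0  |    2 ]
  [ 0   0   1  |  4/3 ]
R1 ← R1 + 3·R3
  [ 1  -2  0  |   -6 ]
  [ 0   1  0  |    2 ]
  [ 0   0  1  |  4/3 ]
R1 ← R1 + 2·R2
  [ 1  0  0  |   -2 ]
  [ 0  1  0  |    2 ]
  [ 0  0  1  |  4/3 ]
Reading off the last column: p = -2, q = 2, r = 4/3.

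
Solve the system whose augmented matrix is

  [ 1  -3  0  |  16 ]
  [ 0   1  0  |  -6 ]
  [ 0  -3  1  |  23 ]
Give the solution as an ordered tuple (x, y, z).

R3 := R3 + 3·R2
  [ 1  -3  0  |  16 ]
  [ 0   1  0  |  -6 ]
  [ 0   0  1  |   5 ]
R1 := R1 + 3·R2
  [ 1  0  0  |  -2 ]
  [ 0  1  0  |  -6 ]
  [ 0  0  1  |   5 ]
Reading off the last column: x = -2, y = -6, z = 5.

(-2, -6, 5)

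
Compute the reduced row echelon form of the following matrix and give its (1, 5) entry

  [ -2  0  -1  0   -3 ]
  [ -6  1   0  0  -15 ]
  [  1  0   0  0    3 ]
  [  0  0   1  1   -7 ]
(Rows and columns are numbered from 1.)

Multiply r1 by -1/2.
Add 6 times r1 to r2.
Subtract r1 from r3.
Multiply r3 by -2.
Subtract r3 from r4.
Subtract 3 times r3 from r2.
Subtract 1/2 times r3 from r1.

3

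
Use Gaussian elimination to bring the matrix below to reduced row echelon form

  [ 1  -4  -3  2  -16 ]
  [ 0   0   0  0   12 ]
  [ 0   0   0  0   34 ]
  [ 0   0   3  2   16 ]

[[1, -4, 0, 4, 0], [0, 0, 1, 2/3, 0], [0, 0, 0, 0, 1], [0, 0, 0, 0, 0]]

R2 <-> R4
  [ 1  -4  -3  2  -16 ]
  [ 0   0   3  2   16 ]
  [ 0   0   0  0   34 ]
  [ 0   0   0  0   12 ]
R2 := 1/3·R2
  [ 1  -4  -3    2   -16 ]
  [ 0   0   1  2/3  16/3 ]
  [ 0   0   0    0    34 ]
  [ 0   0   0    0    12 ]
R3 := 1/34·R3
  [ 1  -4  -3    2   -16 ]
  [ 0   0   1  2/3  16/3 ]
  [ 0   0   0    0     1 ]
  [ 0   0   0    0    12 ]
R4 := R4 − 12·R3
  [ 1  -4  -3    2   -16 ]
  [ 0   0   1  2/3  16/3 ]
  [ 0   0   0    0     1 ]
  [ 0   0   0    0     0 ]
R2 := R2 − 16/3·R3
  [ 1  -4  -3    2  -16 ]
  [ 0   0   1  2/3    0 ]
  [ 0   0   0    0    1 ]
  [ 0   0   0    0    0 ]
R1 := R1 + 16·R3
  [ 1  -4  -3    2  0 ]
  [ 0   0   1  2/3  0 ]
  [ 0   0   0    0  1 ]
  [ 0   0   0    0  0 ]
R1 := R1 + 3·R2
  [ 1  -4  0    4  0 ]
  [ 0   0  1  2/3  0 ]
  [ 0   0  0    0  1 ]
  [ 0   0  0    0  0 ]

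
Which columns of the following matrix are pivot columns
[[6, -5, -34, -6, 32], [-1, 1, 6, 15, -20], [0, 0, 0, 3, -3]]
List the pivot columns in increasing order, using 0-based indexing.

R1 -> 1/6·R1
  [  1  -5/6  -17/3  -1  16/3 ]
  [ -1     1      6  15   -20 ]
  [  0     0      0   3    -3 ]
R2 -> R2 + R1
  [ 1  -5/6  -17/3  -1   16/3 ]
  [ 0   1/6    1/3  14  -44/3 ]
  [ 0     0      0   3     -3 ]
R2 -> 6·R2
  [ 1  -5/6  -17/3  -1  16/3 ]
  [ 0     1      2  84   -88 ]
  [ 0     0      0   3    -3 ]
R3 -> 1/3·R3
  [ 1  -5/6  -17/3  -1  16/3 ]
  [ 0     1      2  84   -88 ]
  [ 0     0      0   1    -1 ]
R2 -> R2 − 84·R3
  [ 1  -5/6  -17/3  -1  16/3 ]
  [ 0     1      2   0    -4 ]
  [ 0     0      0   1    -1 ]
R1 -> R1 + R3
  [ 1  -5/6  -17/3  0  13/3 ]
  [ 0     1      2  0    -4 ]
  [ 0     0      0  1    -1 ]
R1 -> R1 + 5/6·R2
  [ 1  0  -4  0   1 ]
  [ 0  1   2  0  -4 ]
  [ 0  0   0  1  -1 ]
Pivot columns are the columns containing a leading 1.

0, 1, 3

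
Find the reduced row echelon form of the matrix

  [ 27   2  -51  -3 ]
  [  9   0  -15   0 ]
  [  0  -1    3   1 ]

Multiply R1 by 1/27.
  [ 1  2/27  -17/9  -1/9 ]
  [ 9     0    -15     0 ]
  [ 0    -1      3     1 ]
Subtract 9 times R1 from R2.
  [ 1  2/27  -17/9  -1/9 ]
  [ 0  -2/3      2     1 ]
  [ 0    -1      3     1 ]
Multiply R2 by -3/2.
  [ 1  2/27  -17/9  -1/9 ]
  [ 0     1     -3  -3/2 ]
  [ 0    -1      3     1 ]
Add R2 to R3.
  [ 1  2/27  -17/9  -1/9 ]
  [ 0     1     -3  -3/2 ]
  [ 0     0      0  -1/2 ]
Multiply R3 by -2.
  [ 1  2/27  -17/9  -1/9 ]
  [ 0     1     -3  -3/2 ]
  [ 0     0      0     1 ]
Add 3/2 times R3 to R2.
  [ 1  2/27  -17/9  -1/9 ]
  [ 0     1     -3     0 ]
  [ 0     0      0     1 ]
Add 1/9 times R3 to R1.
  [ 1  2/27  -17/9  0 ]
  [ 0     1     -3  0 ]
  [ 0     0      0  1 ]
Subtract 2/27 times R2 from R1.
  [ 1  0  -5/3  0 ]
  [ 0  1    -3  0 ]
  [ 0  0     0  1 ]

[[1, 0, -5/3, 0], [0, 1, -3, 0], [0, 0, 0, 1]]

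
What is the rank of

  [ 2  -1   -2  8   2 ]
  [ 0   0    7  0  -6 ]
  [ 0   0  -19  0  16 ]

rank = 3

Multiply R1 by 1/2.
  [ 1  -1/2   -1  4   1 ]
  [ 0     0    7  0  -6 ]
  [ 0     0  -19  0  16 ]
Multiply R2 by 1/7.
  [ 1  -1/2   -1  4     1 ]
  [ 0     0    1  0  -6/7 ]
  [ 0     0  -19  0    16 ]
Add 19 times R2 to R3.
  [ 1  -1/2  -1  4     1 ]
  [ 0     0   1  0  -6/7 ]
  [ 0     0   0  0  -2/7 ]
Multiply R3 by -7/2.
  [ 1  -1/2  -1  4     1 ]
  [ 0     0   1  0  -6/7 ]
  [ 0     0   0  0     1 ]
Add 6/7 times R3 to R2.
  [ 1  -1/2  -1  4  1 ]
  [ 0     0   1  0  0 ]
  [ 0     0   0  0  1 ]
Subtract R3 from R1.
  [ 1  -1/2  -1  4  0 ]
  [ 0     0   1  0  0 ]
  [ 0     0   0  0  1 ]
Add R2 to R1.
  [ 1  -1/2  0  4  0 ]
  [ 0     0  1  0  0 ]
  [ 0     0  0  0  1 ]
The reduced form has 3 nonzero rows.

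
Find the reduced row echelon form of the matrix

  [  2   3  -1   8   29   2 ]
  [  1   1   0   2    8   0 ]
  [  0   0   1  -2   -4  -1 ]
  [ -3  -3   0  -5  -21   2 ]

[[1, 0, 0, 0, -1, -1], [0, 1, 0, 0, 3, -3], [0, 0, 1, 0, 2, 3], [0, 0, 0, 1, 3, 2]]

R1 → 1/2·R1
  [  1  3/2  -1/2   4  29/2   1 ]
  [  1    1     0   2     8   0 ]
  [  0    0     1  -2    -4  -1 ]
  [ -3   -3     0  -5   -21   2 ]
R2 → R2 − R1
  [  1   3/2  -1/2   4   29/2   1 ]
  [  0  -1/2   1/2  -2  -13/2  -1 ]
  [  0     0     1  -2     -4  -1 ]
  [ -3    -3     0  -5    -21   2 ]
R4 → R4 + 3·R1
  [ 1   3/2  -1/2   4   29/2   1 ]
  [ 0  -1/2   1/2  -2  -13/2  -1 ]
  [ 0     0     1  -2     -4  -1 ]
  [ 0   3/2  -3/2   7   45/2   5 ]
R2 → -2·R2
  [ 1  3/2  -1/2   4  29/2   1 ]
  [ 0    1    -1   4    13   2 ]
  [ 0    0     1  -2    -4  -1 ]
  [ 0  3/2  -3/2   7  45/2   5 ]
R4 → R4 − 3/2·R2
  [ 1  3/2  -1/2   4  29/2   1 ]
  [ 0    1    -1   4    13   2 ]
  [ 0    0     1  -2    -4  -1 ]
  [ 0    0     0   1     3   2 ]
R3 → R3 + 2·R4
  [ 1  3/2  -1/2  4  29/2  1 ]
  [ 0    1    -1  4    13  2 ]
  [ 0    0     1  0     2  3 ]
  [ 0    0     0  1     3  2 ]
R2 → R2 − 4·R4
  [ 1  3/2  -1/2  4  29/2   1 ]
  [ 0    1    -1  0     1  -6 ]
  [ 0    0     1  0     2   3 ]
  [ 0    0     0  1     3   2 ]
R1 → R1 − 4·R4
  [ 1  3/2  -1/2  0  5/2  -7 ]
  [ 0    1    -1  0    1  -6 ]
  [ 0    0     1  0    2   3 ]
  [ 0    0     0  1    3   2 ]
R2 → R2 + R3
  [ 1  3/2  -1/2  0  5/2  -7 ]
  [ 0    1     0  0    3  -3 ]
  [ 0    0     1  0    2   3 ]
  [ 0    0     0  1    3   2 ]
R1 → R1 + 1/2·R3
  [ 1  3/2  0  0  7/2  -11/2 ]
  [ 0    1  0  0    3     -3 ]
  [ 0    0  1  0    2      3 ]
  [ 0    0  0  1    3      2 ]
R1 → R1 − 3/2·R2
  [ 1  0  0  0  -1  -1 ]
  [ 0  1  0  0   3  -3 ]
  [ 0  0  1  0   2   3 ]
  [ 0  0  0  1   3   2 ]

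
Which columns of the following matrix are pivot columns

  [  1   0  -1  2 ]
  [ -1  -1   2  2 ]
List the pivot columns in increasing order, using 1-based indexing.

Add R1 to R2.
  [ 1   0  -1  2 ]
  [ 0  -1   1  4 ]
Multiply R2 by -1.
  [ 1  0  -1   2 ]
  [ 0  1  -1  -4 ]
Pivot columns are the columns containing a leading 1.

1, 2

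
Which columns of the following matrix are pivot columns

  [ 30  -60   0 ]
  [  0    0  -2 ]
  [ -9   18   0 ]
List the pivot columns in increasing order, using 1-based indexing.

1, 3

R1 → 1/30·R1
  [  1  -2   0 ]
  [  0   0  -2 ]
  [ -9  18   0 ]
R3 → R3 + 9·R1
  [ 1  -2   0 ]
  [ 0   0  -2 ]
  [ 0   0   0 ]
R2 → -1/2·R2
  [ 1  -2  0 ]
  [ 0   0  1 ]
  [ 0   0  0 ]
Pivot columns are the columns containing a leading 1.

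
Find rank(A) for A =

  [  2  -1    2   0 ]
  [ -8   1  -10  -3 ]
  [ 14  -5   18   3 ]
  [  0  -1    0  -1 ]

R1 ← 1/2·R1
R2 ← R2 + 8·R1
R3 ← R3 − 14·R1
R2 ← -1/3·R2
R3 ← R3 − 2·R2
R4 ← R4 + R2
R3 ← 3/8·R3
R4 ← R4 − 2/3·R3
R4 ← -4·R4
R3 ← R3 − 3/8·R4
R2 ← R2 − R4
R2 ← R2 − 2/3·R3
R1 ← R1 − R3
R1 ← R1 + 1/2·R2
The reduced form has 4 nonzero rows.

rank = 4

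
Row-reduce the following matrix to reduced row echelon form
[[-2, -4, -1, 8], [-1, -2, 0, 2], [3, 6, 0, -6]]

R1 -> -1/2·R1
R2 -> R2 + R1
R3 -> R3 − 3·R1
R2 -> 2·R2
R3 -> R3 + 3/2·R2
R1 -> R1 − 1/2·R2

[[1, 2, 0, -2], [0, 0, 1, -4], [0, 0, 0, 0]]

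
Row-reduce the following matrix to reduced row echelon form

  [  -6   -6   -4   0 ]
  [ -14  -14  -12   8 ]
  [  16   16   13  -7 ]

Multiply R1 by -1/6.
  [   1    1  2/3   0 ]
  [ -14  -14  -12   8 ]
  [  16   16   13  -7 ]
Add 14 times R1 to R2.
  [  1   1   2/3   0 ]
  [  0   0  -8/3   8 ]
  [ 16  16    13  -7 ]
Subtract 16 times R1 from R3.
  [ 1  1   2/3   0 ]
  [ 0  0  -8/3   8 ]
  [ 0  0   7/3  -7 ]
Multiply R2 by -3/8.
  [ 1  1  2/3   0 ]
  [ 0  0    1  -3 ]
  [ 0  0  7/3  -7 ]
Subtract 7/3 times R2 from R3.
  [ 1  1  2/3   0 ]
  [ 0  0    1  -3 ]
  [ 0  0    0   0 ]
Subtract 2/3 times R2 from R1.
  [ 1  1  0   2 ]
  [ 0  0  1  -3 ]
  [ 0  0  0   0 ]

[[1, 1, 0, 2], [0, 0, 1, -3], [0, 0, 0, 0]]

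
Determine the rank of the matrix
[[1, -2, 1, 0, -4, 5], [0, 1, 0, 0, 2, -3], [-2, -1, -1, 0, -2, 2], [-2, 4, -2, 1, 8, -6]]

R3 → R3 + 2·R1
  [  1  -2   1  0   -4   5 ]
  [  0   1   0  0    2  -3 ]
  [  0  -5   1  0  -10  12 ]
  [ -2   4  -2  1    8  -6 ]
R4 → R4 + 2·R1
  [ 1  -2  1  0   -4   5 ]
  [ 0   1  0  0    2  -3 ]
  [ 0  -5  1  0  -10  12 ]
  [ 0   0  0  1    0   4 ]
R3 → R3 + 5·R2
  [ 1  -2  1  0  -4   5 ]
  [ 0   1  0  0   2  -3 ]
  [ 0   0  1  0   0  -3 ]
  [ 0   0  0  1   0   4 ]
R1 → R1 − R3
  [ 1  -2  0  0  -4   8 ]
  [ 0   1  0  0   2  -3 ]
  [ 0   0  1  0   0  -3 ]
  [ 0   0  0  1   0   4 ]
R1 → R1 + 2·R2
  [ 1  0  0  0  0   2 ]
  [ 0  1  0  0  2  -3 ]
  [ 0  0  1  0  0  -3 ]
  [ 0  0  0  1  0   4 ]
The reduced form has 4 nonzero rows.

rank = 4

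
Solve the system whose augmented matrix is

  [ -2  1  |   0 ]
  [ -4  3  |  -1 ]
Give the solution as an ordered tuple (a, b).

(-1/2, -1)

r1 → -1/2·r1
  [  1  -1/2  |   0 ]
  [ -4     3  |  -1 ]
r2 → r2 + 4·r1
  [ 1  -1/2  |   0 ]
  [ 0     1  |  -1 ]
r1 → r1 + 1/2·r2
  [ 1  0  |  -1/2 ]
  [ 0  1  |    -1 ]
Reading off the last column: a = -1/2, b = -1.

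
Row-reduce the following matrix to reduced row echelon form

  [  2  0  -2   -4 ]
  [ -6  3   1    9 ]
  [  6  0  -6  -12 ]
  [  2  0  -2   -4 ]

ρ1 → 1/2·ρ1
  [  1  0  -1   -2 ]
  [ -6  3   1    9 ]
  [  6  0  -6  -12 ]
  [  2  0  -2   -4 ]
ρ2 → ρ2 + 6·ρ1
  [ 1  0  -1   -2 ]
  [ 0  3  -5   -3 ]
  [ 6  0  -6  -12 ]
  [ 2  0  -2   -4 ]
ρ3 → ρ3 − 6·ρ1
  [ 1  0  -1  -2 ]
  [ 0  3  -5  -3 ]
  [ 0  0   0   0 ]
  [ 2  0  -2  -4 ]
ρ4 → ρ4 − 2·ρ1
  [ 1  0  -1  -2 ]
  [ 0  3  -5  -3 ]
  [ 0  0   0   0 ]
  [ 0  0   0   0 ]
ρ2 → 1/3·ρ2
  [ 1  0    -1  -2 ]
  [ 0  1  -5/3  -1 ]
  [ 0  0     0   0 ]
  [ 0  0     0   0 ]

[[1, 0, -1, -2], [0, 1, -5/3, -1], [0, 0, 0, 0], [0, 0, 0, 0]]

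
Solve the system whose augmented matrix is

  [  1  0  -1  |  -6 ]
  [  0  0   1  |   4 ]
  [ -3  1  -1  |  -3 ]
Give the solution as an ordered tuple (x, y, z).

(-2, -5, 4)

R3 := R3 + 3·R1
R2 <=> R3
R2 := R2 + 4·R3
R1 := R1 + R3
Reading off the last column: x = -2, y = -5, z = 4.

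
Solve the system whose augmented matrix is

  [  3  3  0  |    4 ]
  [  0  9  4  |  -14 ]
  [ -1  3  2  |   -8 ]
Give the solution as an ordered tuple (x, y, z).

Multiply ρ1 by 1/3.
Add ρ1 to ρ3.
Multiply ρ2 by 1/9.
Subtract 4 times ρ2 from ρ3.
Multiply ρ3 by 9/2.
Subtract 4/9 times ρ3 from ρ2.
Subtract ρ2 from ρ1.
Reading off the last column: x = 2, y = -2/3, z = -2.

(2, -2/3, -2)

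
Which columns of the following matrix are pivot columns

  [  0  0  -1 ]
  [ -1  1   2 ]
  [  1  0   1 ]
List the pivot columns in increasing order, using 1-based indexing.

1, 2, 3

Swap r1 and r2.
  [ -1  1   2 ]
  [  0  0  -1 ]
  [  1  0   1 ]
Multiply r1 by -1.
  [ 1  -1  -2 ]
  [ 0   0  -1 ]
  [ 1   0   1 ]
Subtract r1 from r3.
  [ 1  -1  -2 ]
  [ 0   0  -1 ]
  [ 0   1   3 ]
Swap r2 and r3.
  [ 1  -1  -2 ]
  [ 0   1   3 ]
  [ 0   0  -1 ]
Multiply r3 by -1.
  [ 1  -1  -2 ]
  [ 0   1   3 ]
  [ 0   0   1 ]
Subtract 3 times r3 from r2.
  [ 1  -1  -2 ]
  [ 0   1   0 ]
  [ 0   0   1 ]
Add 2 times r3 to r1.
  [ 1  -1  0 ]
  [ 0   1  0 ]
  [ 0   0  1 ]
Add r2 to r1.
  [ 1  0  0 ]
  [ 0  1  0 ]
  [ 0  0  1 ]
Pivot columns are the columns containing a leading 1.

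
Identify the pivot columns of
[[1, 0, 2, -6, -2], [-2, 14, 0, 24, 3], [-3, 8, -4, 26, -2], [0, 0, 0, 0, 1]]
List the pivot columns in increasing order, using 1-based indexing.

ρ2 ← ρ2 + 2·ρ1
ρ3 ← ρ3 + 3·ρ1
ρ2 ← 1/14·ρ2
ρ3 ← ρ3 − 8·ρ2
ρ3 ← -7/2·ρ3
ρ3 ← ρ3 − 26·ρ4
ρ2 ← ρ2 + 1/14·ρ4
ρ1 ← ρ1 + 2·ρ4
ρ2 ← ρ2 − 2/7·ρ3
ρ1 ← ρ1 − 2·ρ3
Pivot columns are the columns containing a leading 1.

1, 2, 3, 5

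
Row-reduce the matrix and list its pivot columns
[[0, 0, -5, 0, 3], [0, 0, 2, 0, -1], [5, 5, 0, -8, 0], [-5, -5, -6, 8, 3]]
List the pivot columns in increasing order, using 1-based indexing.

ρ1 <=> ρ3
ρ1 ← 1/5·ρ1
ρ4 ← ρ4 + 5·ρ1
ρ2 ← 1/2·ρ2
ρ3 ← ρ3 + 5·ρ2
ρ4 ← ρ4 + 6·ρ2
ρ3 ← 2·ρ3
ρ2 ← ρ2 + 1/2·ρ3
Pivot columns are the columns containing a leading 1.

1, 3, 5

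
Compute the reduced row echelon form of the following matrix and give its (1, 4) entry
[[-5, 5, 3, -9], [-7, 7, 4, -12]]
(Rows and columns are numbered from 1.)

R1 := -1/5·R1
  [  1  -1  -3/5  9/5 ]
  [ -7   7     4  -12 ]
R2 := R2 + 7·R1
  [ 1  -1  -3/5  9/5 ]
  [ 0   0  -1/5  3/5 ]
R2 := -5·R2
  [ 1  -1  -3/5  9/5 ]
  [ 0   0     1   -3 ]
R1 := R1 + 3/5·R2
  [ 1  -1  0   0 ]
  [ 0   0  1  -3 ]

0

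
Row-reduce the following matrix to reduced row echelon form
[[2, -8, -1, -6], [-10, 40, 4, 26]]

R1 ← 1/2·R1
  [   1  -4  -1/2  -3 ]
  [ -10  40     4  26 ]
R2 ← R2 + 10·R1
  [ 1  -4  -1/2  -3 ]
  [ 0   0    -1  -4 ]
R2 ← -1·R2
  [ 1  -4  -1/2  -3 ]
  [ 0   0     1   4 ]
R1 ← R1 + 1/2·R2
  [ 1  -4  0  -1 ]
  [ 0   0  1   4 ]

[[1, -4, 0, -1], [0, 0, 1, 4]]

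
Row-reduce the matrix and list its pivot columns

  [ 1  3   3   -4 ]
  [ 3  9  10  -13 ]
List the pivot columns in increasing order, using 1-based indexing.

1, 3

Subtract 3 times R1 from R2.
Subtract 3 times R2 from R1.
Pivot columns are the columns containing a leading 1.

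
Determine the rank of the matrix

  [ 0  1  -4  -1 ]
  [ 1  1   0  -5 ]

rank = 2

R1 <-> R2
  [ 1  1   0  -5 ]
  [ 0  1  -4  -1 ]
R1 := R1 − R2
  [ 1  0   4  -4 ]
  [ 0  1  -4  -1 ]
The reduced form has 2 nonzero rows.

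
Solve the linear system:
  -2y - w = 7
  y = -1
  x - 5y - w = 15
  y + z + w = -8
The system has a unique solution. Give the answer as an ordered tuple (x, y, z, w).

Form the augmented matrix and row-reduce:
  [ 0  -2  0  -1  |   7 ]
  [ 0   1  0   0  |  -1 ]
  [ 1  -5  0  -1  |  15 ]
  [ 0   1  1   1  |  -8 ]
R1 ↔ R3
  [ 1  -5  0  -1  |  15 ]
  [ 0   1  0   0  |  -1 ]
  [ 0  -2  0  -1  |   7 ]
  [ 0   1  1   1  |  -8 ]
R3 := R3 + 2·R2
  [ 1  -5  0  -1  |  15 ]
  [ 0   1  0   0  |  -1 ]
  [ 0   0  0  -1  |   5 ]
  [ 0   1  1   1  |  -8 ]
R4 := R4 − R2
  [ 1  -5  0  -1  |  15 ]
  [ 0   1  0   0  |  -1 ]
  [ 0   0  0  -1  |   5 ]
  [ 0   0  1   1  |  -7 ]
R3 ↔ R4
  [ 1  -5  0  -1  |  15 ]
  [ 0   1  0   0  |  -1 ]
  [ 0   0  1   1  |  -7 ]
  [ 0   0  0  -1  |   5 ]
R4 := -1·R4
  [ 1  -5  0  -1  |  15 ]
  [ 0   1  0   0  |  -1 ]
  [ 0   0  1   1  |  -7 ]
  [ 0   0  0   1  |  -5 ]
R3 := R3 − R4
  [ 1  -5  0  -1  |  15 ]
  [ 0   1  0   0  |  -1 ]
  [ 0   0  1   0  |  -2 ]
  [ 0   0  0   1  |  -5 ]
R1 := R1 + R4
  [ 1  -5  0  0  |  10 ]
  [ 0   1  0  0  |  -1 ]
  [ 0   0  1  0  |  -2 ]
  [ 0   0  0  1  |  -5 ]
R1 := R1 + 5·R2
  [ 1  0  0  0  |   5 ]
  [ 0  1  0  0  |  -1 ]
  [ 0  0  1  0  |  -2 ]
  [ 0  0  0  1  |  -5 ]
Reading off the last column: x = 5, y = -1, z = -2, w = -5.

(5, -1, -2, -5)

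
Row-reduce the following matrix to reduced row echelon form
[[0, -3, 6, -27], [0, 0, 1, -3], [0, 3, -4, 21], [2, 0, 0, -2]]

r1 ↔ r4
  [ 2   0   0   -2 ]
  [ 0   0   1   -3 ]
  [ 0   3  -4   21 ]
  [ 0  -3   6  -27 ]
r1 ← 1/2·r1
  [ 1   0   0   -1 ]
  [ 0   0   1   -3 ]
  [ 0   3  -4   21 ]
  [ 0  -3   6  -27 ]
r2 ↔ r3
  [ 1   0   0   -1 ]
  [ 0   3  -4   21 ]
  [ 0   0   1   -3 ]
  [ 0  -3   6  -27 ]
r2 ← 1/3·r2
  [ 1   0     0   -1 ]
  [ 0   1  -4/3    7 ]
  [ 0   0     1   -3 ]
  [ 0  -3     6  -27 ]
r4 ← r4 + 3·r2
  [ 1  0     0  -1 ]
  [ 0  1  -4/3   7 ]
  [ 0  0     1  -3 ]
  [ 0  0     2  -6 ]
r4 ← r4 − 2·r3
  [ 1  0     0  -1 ]
  [ 0  1  -4/3   7 ]
  [ 0  0     1  -3 ]
  [ 0  0     0   0 ]
r2 ← r2 + 4/3·r3
  [ 1  0  0  -1 ]
  [ 0  1  0   3 ]
  [ 0  0  1  -3 ]
  [ 0  0  0   0 ]

[[1, 0, 0, -1], [0, 1, 0, 3], [0, 0, 1, -3], [0, 0, 0, 0]]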